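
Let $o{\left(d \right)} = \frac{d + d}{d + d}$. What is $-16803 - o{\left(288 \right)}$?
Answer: $-16804$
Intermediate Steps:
$o{\left(d \right)} = 1$ ($o{\left(d \right)} = \frac{2 d}{2 d} = 2 d \frac{1}{2 d} = 1$)
$-16803 - o{\left(288 \right)} = -16803 - 1 = -16804$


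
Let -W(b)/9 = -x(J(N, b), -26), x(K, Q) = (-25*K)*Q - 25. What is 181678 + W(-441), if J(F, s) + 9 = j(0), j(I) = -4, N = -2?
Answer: 105403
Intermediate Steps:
J(F, s) = -13 (J(F, s) = -9 - 4 = -13)
x(K, Q) = -25 - 25*K*Q (x(K, Q) = -25*K*Q - 25 = -25 - 25*K*Q)
W(b) = -76275 (W(b) = -(-9)*(-25 - 25*(-13)*(-26)) = -(-9)*(-25 - 8450) = -(-9)*(-8475) = -9*8475 = -76275)
181678 + W(-441) = 181678 - 76275 = 105403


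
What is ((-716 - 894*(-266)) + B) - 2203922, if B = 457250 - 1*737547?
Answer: -2247131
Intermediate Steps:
B = -280297 (B = 457250 - 737547 = -280297)
((-716 - 894*(-266)) + B) - 2203922 = ((-716 - 894*(-266)) - 280297) - 2203922 = ((-716 + 237804) - 280297) - 2203922 = (237088 - 280297) - 2203922 = -43209 - 2203922 = -2247131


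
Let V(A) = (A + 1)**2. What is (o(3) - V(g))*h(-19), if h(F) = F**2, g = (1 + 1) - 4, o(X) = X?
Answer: 722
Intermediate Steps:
g = -2 (g = 2 - 4 = -2)
V(A) = (1 + A)**2
(o(3) - V(g))*h(-19) = (3 - (1 - 2)**2)*(-19)**2 = (3 - 1*(-1)**2)*361 = (3 - 1*1)*361 = (3 - 1)*361 = 2*361 = 722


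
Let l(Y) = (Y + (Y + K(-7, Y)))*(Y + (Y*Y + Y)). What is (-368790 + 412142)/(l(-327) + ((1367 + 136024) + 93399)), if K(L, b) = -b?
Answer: -43352/34521135 ≈ -0.0012558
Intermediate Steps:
l(Y) = Y*(Y² + 2*Y) (l(Y) = (Y + (Y - Y))*(Y + (Y*Y + Y)) = (Y + 0)*(Y + (Y² + Y)) = Y*(Y + (Y + Y²)) = Y*(Y² + 2*Y))
(-368790 + 412142)/(l(-327) + ((1367 + 136024) + 93399)) = (-368790 + 412142)/((-327)²*(2 - 327) + ((1367 + 136024) + 93399)) = 43352/(106929*(-325) + (137391 + 93399)) = 43352/(-34751925 + 230790) = 43352/(-34521135) = 43352*(-1/34521135) = -43352/34521135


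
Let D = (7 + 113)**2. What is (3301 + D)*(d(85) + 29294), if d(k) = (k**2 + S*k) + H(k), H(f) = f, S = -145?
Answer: 429762579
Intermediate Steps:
D = 14400 (D = 120**2 = 14400)
d(k) = k**2 - 144*k (d(k) = (k**2 - 145*k) + k = k**2 - 144*k)
(3301 + D)*(d(85) + 29294) = (3301 + 14400)*(85*(-144 + 85) + 29294) = 17701*(85*(-59) + 29294) = 17701*(-5015 + 29294) = 17701*24279 = 429762579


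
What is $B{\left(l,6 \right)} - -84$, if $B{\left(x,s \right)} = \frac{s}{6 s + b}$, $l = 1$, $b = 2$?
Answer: $\frac{1599}{19} \approx 84.158$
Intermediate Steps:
$B{\left(x,s \right)} = \frac{s}{2 + 6 s}$ ($B{\left(x,s \right)} = \frac{s}{6 s + 2} = \frac{s}{2 + 6 s}$)
$B{\left(l,6 \right)} - -84 = \frac{1}{2} \cdot 6 \frac{1}{1 + 3 \cdot 6} - -84 = \frac{1}{2} \cdot 6 \frac{1}{1 + 18} + 84 = \frac{1}{2} \cdot 6 \cdot \frac{1}{19} + 84 = \frac{3}{19} + 84 = \frac{1599}{19}$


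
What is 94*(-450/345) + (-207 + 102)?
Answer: -5235/23 ≈ -227.61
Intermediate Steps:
94*(-450/345) + (-207 + 102) = 94*(-450*1/345) - 105 = 94*(-30/23) - 105 = -2820/23 - 105 = -5235/23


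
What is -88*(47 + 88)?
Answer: -11880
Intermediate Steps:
-88*(47 + 88) = -88*135 = -11880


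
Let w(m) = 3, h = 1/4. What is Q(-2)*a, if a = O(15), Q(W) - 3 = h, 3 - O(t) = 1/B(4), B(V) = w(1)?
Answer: 26/3 ≈ 8.6667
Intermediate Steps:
h = ¼ ≈ 0.25000
B(V) = 3
O(t) = 8/3 (O(t) = 3 - 1/3 = 3 - 1*⅓ = 3 - ⅓ = 8/3)
Q(W) = 13/4 (Q(W) = 3 + ¼ = 13/4)
a = 8/3 ≈ 2.6667
Q(-2)*a = (13/4)*(8/3) = 26/3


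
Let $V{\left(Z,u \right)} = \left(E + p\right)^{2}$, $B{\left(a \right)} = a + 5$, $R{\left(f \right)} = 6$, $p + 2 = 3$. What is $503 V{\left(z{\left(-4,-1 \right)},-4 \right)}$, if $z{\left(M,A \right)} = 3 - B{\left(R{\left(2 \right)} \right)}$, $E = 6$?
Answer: $24647$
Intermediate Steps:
$p = 1$ ($p = -2 + 3 = 1$)
$B{\left(a \right)} = 5 + a$
$z{\left(M,A \right)} = -8$ ($z{\left(M,A \right)} = 3 - \left(5 + 6\right) = 3 - 11 = -8$)
$V{\left(Z,u \right)} = 49$ ($V{\left(Z,u \right)} = \left(6 + 1\right)^{2} = 7^{2} = 49$)
$503 V{\left(z{\left(-4,-1 \right)},-4 \right)} = 503 \cdot 49 = 24647$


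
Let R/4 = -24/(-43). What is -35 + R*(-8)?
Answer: -2273/43 ≈ -52.860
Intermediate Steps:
R = 96/43 (R = 4*(-24/(-43)) = 4*(-24*(-1/43)) = 4*(24/43) = 96/43 ≈ 2.2326)
-35 + R*(-8) = -35 + (96/43)*(-8) = -35 - 768/43 = -2273/43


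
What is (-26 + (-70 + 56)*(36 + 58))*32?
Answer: -42944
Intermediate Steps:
(-26 + (-70 + 56)*(36 + 58))*32 = (-26 - 14*94)*32 = (-26 - 1316)*32 = -1342*32 = -42944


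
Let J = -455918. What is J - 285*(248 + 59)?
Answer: -543413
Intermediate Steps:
J - 285*(248 + 59) = -455918 - 285*(248 + 59) = -455918 - 285*307 = -455918 - 1*87495 = -455918 - 87495 = -543413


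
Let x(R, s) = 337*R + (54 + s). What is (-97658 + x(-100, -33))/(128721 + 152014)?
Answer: -131337/280735 ≈ -0.46783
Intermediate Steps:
x(R, s) = 54 + s + 337*R
(-97658 + x(-100, -33))/(128721 + 152014) = (-97658 + (54 - 33 + 337*(-100)))/(128721 + 152014) = (-97658 + (54 - 33 - 33700))/280735 = (-97658 - 33679)*(1/280735) = -131337*1/280735 = -131337/280735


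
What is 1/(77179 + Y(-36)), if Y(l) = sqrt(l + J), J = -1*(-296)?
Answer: 77179/5956597781 - 2*sqrt(65)/5956597781 ≈ 1.2954e-5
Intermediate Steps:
J = 296
Y(l) = sqrt(296 + l) (Y(l) = sqrt(l + 296) = sqrt(296 + l))
1/(77179 + Y(-36)) = 1/(77179 + sqrt(296 - 36)) = 1/(77179 + sqrt(260)) = 1/(77179 + 2*sqrt(65))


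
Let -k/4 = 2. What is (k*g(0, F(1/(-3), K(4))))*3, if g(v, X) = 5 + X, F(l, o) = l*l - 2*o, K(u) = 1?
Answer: -224/3 ≈ -74.667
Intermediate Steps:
k = -8 (k = -4*2 = -8)
F(l, o) = l² - 2*o
(k*g(0, F(1/(-3), K(4))))*3 = -8*(5 + ((1/(-3))² - 2*1))*3 = -8*(5 + ((-⅓)² - 2))*3 = -8*(5 + (⅑ - 2))*3 = -8*(5 - 17/9)*3 = -8*28/9*3 = -224/9*3 = -224/3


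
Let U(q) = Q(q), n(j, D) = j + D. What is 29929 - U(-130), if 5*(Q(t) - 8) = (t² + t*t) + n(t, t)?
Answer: 23213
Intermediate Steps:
n(j, D) = D + j
Q(t) = 8 + 2*t/5 + 2*t²/5 (Q(t) = 8 + ((t² + t*t) + (t + t))/5 = 8 + ((t² + t²) + 2*t)/5 = 8 + (2*t² + 2*t)/5 = 8 + (2*t + 2*t²)/5 = 8 + (2*t/5 + 2*t²/5) = 8 + 2*t/5 + 2*t²/5)
U(q) = 8 + 2*q/5 + 2*q²/5
29929 - U(-130) = 29929 - (8 + (⅖)*(-130) + (⅖)*(-130)²) = 29929 - (8 - 52 + (⅖)*16900) = 29929 - (8 - 52 + 6760) = 29929 - 1*6716 = 29929 - 6716 = 23213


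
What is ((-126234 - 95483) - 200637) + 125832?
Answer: -296522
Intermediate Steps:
((-126234 - 95483) - 200637) + 125832 = (-221717 - 200637) + 125832 = -422354 + 125832 = -296522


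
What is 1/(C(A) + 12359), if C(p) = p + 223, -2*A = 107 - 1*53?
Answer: 1/12555 ≈ 7.9650e-5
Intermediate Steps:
A = -27 (A = -(107 - 1*53)/2 = -(107 - 53)/2 = -1/2*54 = -27)
C(p) = 223 + p
1/(C(A) + 12359) = 1/((223 - 27) + 12359) = 1/(196 + 12359) = 1/12555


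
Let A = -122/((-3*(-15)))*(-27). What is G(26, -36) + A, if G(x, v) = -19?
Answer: 271/5 ≈ 54.200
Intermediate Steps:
A = 366/5 (A = -122/45*(-27) = 366/5 ≈ 73.200)
G(26, -36) + A = -19 + 366/5 = 271/5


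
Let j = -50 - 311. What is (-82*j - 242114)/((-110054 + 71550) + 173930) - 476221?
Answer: -32246458829/67713 ≈ -4.7622e+5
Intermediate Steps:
j = -361
(-82*j - 242114)/((-110054 + 71550) + 173930) - 476221 = (-82*(-361) - 242114)/((-110054 + 71550) + 173930) - 476221 = (29602 - 242114)/(-38504 + 173930) - 476221 = -212512/135426 - 476221 = -212512*1/135426 - 476221 = -106256/67713 - 476221 = -32246458829/67713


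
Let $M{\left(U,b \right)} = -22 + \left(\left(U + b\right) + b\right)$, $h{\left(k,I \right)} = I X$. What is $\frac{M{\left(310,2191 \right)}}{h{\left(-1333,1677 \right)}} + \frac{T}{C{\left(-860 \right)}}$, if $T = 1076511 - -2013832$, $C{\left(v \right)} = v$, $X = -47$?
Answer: $- \frac{5664692119}{1576380} \approx -3593.5$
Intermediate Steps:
$h{\left(k,I \right)} = - 47 I$ ($h{\left(k,I \right)} = I \left(-47\right) = - 47 I$)
$T = 3090343$ ($T = 1076511 + 2013832 = 3090343$)
$M{\left(U,b \right)} = -22 + U + 2 b$ ($M{\left(U,b \right)} = -22 + \left(U + 2 b\right) = -22 + U + 2 b$)
$\frac{M{\left(310,2191 \right)}}{h{\left(-1333,1677 \right)}} + \frac{T}{C{\left(-860 \right)}} = \frac{-22 + 310 + 2 \cdot 2191}{\left(-47\right) 1677} + \frac{3090343}{-860} = \frac{-22 + 310 + 4382}{-78819} + 3090343 \left(- \frac{1}{860}\right) = 4670 \left(- \frac{1}{78819}\right) - \frac{3090343}{860} = - \frac{4670}{78819} - \frac{3090343}{860} = - \frac{5664692119}{1576380}$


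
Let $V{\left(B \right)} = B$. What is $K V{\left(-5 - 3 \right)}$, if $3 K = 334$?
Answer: $- \frac{2672}{3} \approx -890.67$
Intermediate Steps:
$K = \frac{334}{3}$ ($K = \frac{1}{3} \cdot 334 = \frac{334}{3} \approx 111.33$)
$K V{\left(-5 - 3 \right)} = \frac{334 \left(-5 - 3\right)}{3} = \frac{334}{3} \left(-8\right) = - \frac{2672}{3}$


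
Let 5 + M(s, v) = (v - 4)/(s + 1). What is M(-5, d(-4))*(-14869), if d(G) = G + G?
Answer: 29738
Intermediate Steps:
d(G) = 2*G
M(s, v) = -5 + (-4 + v)/(1 + s) (M(s, v) = -5 + (v - 4)/(s + 1) = -5 + (-4 + v)/(1 + s))
M(-5, d(-4))*(-14869) = ((-9 + 2*(-4) - 5*(-5))/(1 - 5))*(-14869) = ((-9 - 8 + 25)/(-4))*(-14869) = -¼*8*(-14869) = -2*(-14869) = 29738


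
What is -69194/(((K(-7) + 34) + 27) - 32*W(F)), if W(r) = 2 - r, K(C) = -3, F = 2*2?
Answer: -34597/61 ≈ -567.16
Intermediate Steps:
F = 4
-69194/(((K(-7) + 34) + 27) - 32*W(F)) = -69194/(((-3 + 34) + 27) - 32*(2 - 1*4)) = -69194/((31 + 27) - 32*(2 - 4)) = -69194/(58 - 32*(-2)) = -69194/(58 + 64) = -69194/122 = -69194*1/122 = -34597/61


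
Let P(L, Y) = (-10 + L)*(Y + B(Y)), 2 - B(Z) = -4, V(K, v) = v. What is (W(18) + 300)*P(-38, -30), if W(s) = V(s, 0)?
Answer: 345600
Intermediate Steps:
B(Z) = 6 (B(Z) = 2 - 1*(-4) = 2 + 4 = 6)
W(s) = 0
P(L, Y) = (-10 + L)*(6 + Y) (P(L, Y) = (-10 + L)*(Y + 6) = (-10 + L)*(6 + Y))
(W(18) + 300)*P(-38, -30) = (0 + 300)*(-60 - 10*(-30) + 6*(-38) - 38*(-30)) = 300*(-60 + 300 - 228 + 1140) = 300*1152 = 345600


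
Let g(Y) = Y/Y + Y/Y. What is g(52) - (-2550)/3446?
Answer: 4721/1723 ≈ 2.7400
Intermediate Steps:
g(Y) = 2 (g(Y) = 1 + 1 = 2)
g(52) - (-2550)/3446 = 2 - (-2550)/3446 = 2 - 1*(-1275/1723) = 2 + 1275/1723 = 4721/1723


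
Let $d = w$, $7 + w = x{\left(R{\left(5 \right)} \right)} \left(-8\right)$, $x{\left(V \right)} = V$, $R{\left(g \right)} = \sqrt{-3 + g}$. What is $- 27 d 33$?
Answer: $6237 + 7128 \sqrt{2} \approx 16318.0$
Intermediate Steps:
$w = -7 - 8 \sqrt{2}$ ($w = -7 + \sqrt{-3 + 5} \left(-8\right) = -7 + \sqrt{2} \left(-8\right) = -7 - 8 \sqrt{2} \approx -18.314$)
$d = -7 - 8 \sqrt{2} \approx -18.314$
$- 27 d 33 = - 27 \left(-7 - 8 \sqrt{2}\right) 33 = \left(189 + 216 \sqrt{2}\right) 33 = 6237 + 7128 \sqrt{2}$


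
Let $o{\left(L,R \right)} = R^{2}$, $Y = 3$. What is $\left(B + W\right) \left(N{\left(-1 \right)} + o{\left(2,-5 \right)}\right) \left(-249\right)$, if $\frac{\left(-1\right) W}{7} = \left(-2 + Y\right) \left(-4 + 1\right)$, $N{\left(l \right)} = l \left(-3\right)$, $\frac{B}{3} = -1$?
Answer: $-125496$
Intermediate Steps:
$B = -3$ ($B = 3 \left(-1\right) = -3$)
$N{\left(l \right)} = - 3 l$
$W = 21$ ($W = - 7 \left(-2 + 3\right) \left(-4 + 1\right) = - 7 \cdot 1 \left(-3\right) = \left(-7\right) \left(-3\right) = 21$)
$\left(B + W\right) \left(N{\left(-1 \right)} + o{\left(2,-5 \right)}\right) \left(-249\right) = \left(-3 + 21\right) \left(\left(-3\right) \left(-1\right) + \left(-5\right)^{2}\right) \left(-249\right) = 18 \left(3 + 25\right) \left(-249\right) = 18 \cdot 28 \left(-249\right) = 504 \left(-249\right) = -125496$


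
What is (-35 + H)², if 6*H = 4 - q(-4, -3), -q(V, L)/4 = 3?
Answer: 9409/9 ≈ 1045.4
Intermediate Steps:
q(V, L) = -12 (q(V, L) = -4*3 = -12)
H = 8/3 (H = (4 - 1*(-12))/6 = (4 + 12)/6 = (⅙)*16 = 8/3 ≈ 2.6667)
(-35 + H)² = (-35 + 8/3)² = (-97/3)² = 9409/9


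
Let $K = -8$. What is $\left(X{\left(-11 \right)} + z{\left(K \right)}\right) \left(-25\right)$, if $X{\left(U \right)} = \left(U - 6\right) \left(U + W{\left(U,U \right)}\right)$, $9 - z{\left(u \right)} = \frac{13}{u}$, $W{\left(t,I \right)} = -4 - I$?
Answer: $- \frac{15725}{8} \approx -1965.6$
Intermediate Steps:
$z{\left(u \right)} = 9 - \frac{13}{u}$
$X{\left(U \right)} = 24 - 4 U$ ($X{\left(U \right)} = \left(U - 6\right) \left(U - \left(4 + U\right)\right) = \left(-6 + U\right) \left(-4\right) = 24 - 4 U$)
$\left(X{\left(-11 \right)} + z{\left(K \right)}\right) \left(-25\right) = \left(\left(24 - -44\right) + \left(9 - \frac{13}{-8}\right)\right) \left(-25\right) = \left(\left(24 + 44\right) + \left(9 - - \frac{13}{8}\right)\right) \left(-25\right) = \left(68 + \left(9 + \frac{13}{8}\right)\right) \left(-25\right) = \left(68 + \frac{85}{8}\right) \left(-25\right) = \frac{629}{8} \left(-25\right) = - \frac{15725}{8}$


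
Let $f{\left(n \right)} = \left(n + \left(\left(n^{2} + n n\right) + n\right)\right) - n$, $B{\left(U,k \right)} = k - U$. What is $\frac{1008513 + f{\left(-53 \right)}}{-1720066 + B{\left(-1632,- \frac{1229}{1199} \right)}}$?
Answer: $- \frac{1215879522}{2060403595} \approx -0.59012$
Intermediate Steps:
$f{\left(n \right)} = n + 2 n^{2}$ ($f{\left(n \right)} = \left(n + \left(\left(n^{2} + n^{2}\right) + n\right)\right) - n = \left(n + \left(2 n^{2} + n\right)\right) - n = \left(n + \left(n + 2 n^{2}\right)\right) - n = \left(2 n + 2 n^{2}\right) - n = n + 2 n^{2}$)
$\frac{1008513 + f{\left(-53 \right)}}{-1720066 + B{\left(-1632,- \frac{1229}{1199} \right)}} = \frac{1008513 - 53 \left(1 + 2 \left(-53\right)\right)}{-1720066 - \left(-1632 + \frac{1229}{1199}\right)} = \frac{1008513 - 53 \left(1 - 106\right)}{-1720066 + \left(\left(-1229\right) \frac{1}{1199} + 1632\right)} = \frac{1008513 - -5565}{-1720066 + \left(- \frac{1229}{1199} + 1632\right)} = \frac{1008513 + 5565}{-1720066 + \frac{1955539}{1199}} = \frac{1014078}{- \frac{2060403595}{1199}} = 1014078 \left(- \frac{1199}{2060403595}\right) = - \frac{1215879522}{2060403595}$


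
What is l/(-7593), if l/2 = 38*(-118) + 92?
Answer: 2928/2531 ≈ 1.1569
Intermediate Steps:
l = -8784 (l = 2*(38*(-118) + 92) = 2*(-4484 + 92) = 2*(-4392) = -8784)
l/(-7593) = -8784/(-7593) = -8784*(-1/7593) = 2928/2531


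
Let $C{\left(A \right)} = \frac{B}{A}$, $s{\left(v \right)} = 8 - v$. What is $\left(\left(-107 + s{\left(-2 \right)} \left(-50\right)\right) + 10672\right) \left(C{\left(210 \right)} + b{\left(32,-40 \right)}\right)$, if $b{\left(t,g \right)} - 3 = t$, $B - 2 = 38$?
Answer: $\frac{2479345}{7} \approx 3.5419 \cdot 10^{5}$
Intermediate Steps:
$B = 40$ ($B = 2 + 38 = 40$)
$b{\left(t,g \right)} = 3 + t$
$C{\left(A \right)} = \frac{40}{A}$
$\left(\left(-107 + s{\left(-2 \right)} \left(-50\right)\right) + 10672\right) \left(C{\left(210 \right)} + b{\left(32,-40 \right)}\right) = \left(\left(-107 + \left(8 - -2\right) \left(-50\right)\right) + 10672\right) \left(\frac{40}{210} + \left(3 + 32\right)\right) = \left(\left(-107 + \left(8 + 2\right) \left(-50\right)\right) + 10672\right) \left(40 \cdot \frac{1}{210} + 35\right) = \left(\left(-107 + 10 \left(-50\right)\right) + 10672\right) \left(\frac{4}{21} + 35\right) = \left(\left(-107 - 500\right) + 10672\right) \frac{739}{21} = \left(-607 + 10672\right) \frac{739}{21} = 10065 \cdot \frac{739}{21} = \frac{2479345}{7}$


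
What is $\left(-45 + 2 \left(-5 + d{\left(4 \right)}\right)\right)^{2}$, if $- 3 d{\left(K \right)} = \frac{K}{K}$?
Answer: $\frac{27889}{9} \approx 3098.8$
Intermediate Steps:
$d{\left(K \right)} = - \frac{1}{3}$ ($d{\left(K \right)} = - \frac{K \frac{1}{K}}{3} = \left(- \frac{1}{3}\right) 1 = - \frac{1}{3}$)
$\left(-45 + 2 \left(-5 + d{\left(4 \right)}\right)\right)^{2} = \left(-45 + 2 \left(-5 - \frac{1}{3}\right)\right)^{2} = \left(-45 + 2 \left(- \frac{16}{3}\right)\right)^{2} = \left(-45 - \frac{32}{3}\right)^{2} = \left(- \frac{167}{3}\right)^{2} = \frac{27889}{9}$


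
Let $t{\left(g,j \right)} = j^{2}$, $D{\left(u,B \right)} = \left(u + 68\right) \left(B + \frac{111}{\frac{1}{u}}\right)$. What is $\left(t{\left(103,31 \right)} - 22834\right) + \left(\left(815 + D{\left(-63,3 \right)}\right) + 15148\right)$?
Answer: $-40860$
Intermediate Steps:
$D{\left(u,B \right)} = \left(68 + u\right) \left(B + 111 u\right)$
$\left(t{\left(103,31 \right)} - 22834\right) + \left(\left(815 + D{\left(-63,3 \right)}\right) + 15148\right) = \left(31^{2} - 22834\right) + \left(\left(815 + \left(68 \cdot 3 + 111 \left(-63\right)^{2} + 7548 \left(-63\right) + 3 \left(-63\right)\right)\right) + 15148\right) = \left(961 - 22834\right) + \left(\left(815 + \left(204 + 111 \cdot 3969 - 475524 - 189\right)\right) + 15148\right) = -21873 + \left(\left(815 + \left(204 + 440559 - 475524 - 189\right)\right) + 15148\right) = -21873 + \left(\left(815 - 34950\right) + 15148\right) = -21873 + \left(-34135 + 15148\right) = -21873 - 18987 = -40860$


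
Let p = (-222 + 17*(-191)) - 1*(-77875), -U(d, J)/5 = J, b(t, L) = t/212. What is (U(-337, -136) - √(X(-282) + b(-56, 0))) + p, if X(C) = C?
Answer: 75086 - 4*I*√49555/53 ≈ 75086.0 - 16.801*I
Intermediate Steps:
b(t, L) = t/212 (b(t, L) = t*(1/212) = t/212)
U(d, J) = -5*J
p = 74406 (p = (-222 - 3247) + 77875 = -3469 + 77875 = 74406)
(U(-337, -136) - √(X(-282) + b(-56, 0))) + p = (-5*(-136) - √(-282 + (1/212)*(-56))) + 74406 = (680 - √(-282 - 14/53)) + 74406 = (680 - √(-14960/53)) + 74406 = (680 - 4*I*√49555/53) + 74406 = 75086 - 4*I*√49555/53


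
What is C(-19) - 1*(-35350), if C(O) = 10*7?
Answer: 35420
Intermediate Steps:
C(O) = 70
C(-19) - 1*(-35350) = 70 - 1*(-35350) = 70 + 35350 = 35420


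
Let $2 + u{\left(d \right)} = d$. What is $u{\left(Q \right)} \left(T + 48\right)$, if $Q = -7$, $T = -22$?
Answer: $-234$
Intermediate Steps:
$u{\left(d \right)} = -2 + d$
$u{\left(Q \right)} \left(T + 48\right) = \left(-2 - 7\right) \left(-22 + 48\right) = \left(-9\right) 26 = -234$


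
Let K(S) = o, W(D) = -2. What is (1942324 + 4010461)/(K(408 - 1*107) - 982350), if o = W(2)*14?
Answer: -5952785/982378 ≈ -6.0596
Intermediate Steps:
o = -28 (o = -2*14 = -28)
K(S) = -28
(1942324 + 4010461)/(K(408 - 1*107) - 982350) = (1942324 + 4010461)/(-28 - 982350) = 5952785/(-982378) = 5952785*(-1/982378) = -5952785/982378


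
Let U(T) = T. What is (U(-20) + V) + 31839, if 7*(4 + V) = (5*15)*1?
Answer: 222780/7 ≈ 31826.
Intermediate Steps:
V = 47/7 (V = -4 + ((5*15)*1)/7 = -4 + (75*1)/7 = -4 + (⅐)*75 = -4 + 75/7 = 47/7 ≈ 6.7143)
(U(-20) + V) + 31839 = (-20 + 47/7) + 31839 = -93/7 + 31839 = 222780/7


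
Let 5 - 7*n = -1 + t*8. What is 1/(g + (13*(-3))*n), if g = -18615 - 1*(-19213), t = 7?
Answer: 7/6136 ≈ 0.0011408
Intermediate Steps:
g = 598 (g = -18615 + 19213 = 598)
n = -50/7 (n = 5/7 - (-1 + 7*8)/7 = 5/7 - (-1 + 56)/7 = 5/7 - ⅐*55 = 5/7 - 55/7 = -50/7 ≈ -7.1429)
1/(g + (13*(-3))*n) = 1/(598 + (13*(-3))*(-50/7)) = 1/(598 - 39*(-50/7)) = 1/(598 + 1950/7) = 1/(6136/7) = 7/6136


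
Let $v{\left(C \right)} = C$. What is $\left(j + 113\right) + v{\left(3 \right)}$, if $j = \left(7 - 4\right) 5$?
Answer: $131$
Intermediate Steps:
$j = 15$ ($j = 3 \cdot 5 = 15$)
$\left(j + 113\right) + v{\left(3 \right)} = \left(15 + 113\right) + 3 = 128 + 3 = 131$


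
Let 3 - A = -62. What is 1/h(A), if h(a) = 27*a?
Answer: 1/1755 ≈ 0.00056980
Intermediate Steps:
A = 65 (A = 3 - 1*(-62) = 3 + 62 = 65)
1/h(A) = 1/(27*65) = 1/1755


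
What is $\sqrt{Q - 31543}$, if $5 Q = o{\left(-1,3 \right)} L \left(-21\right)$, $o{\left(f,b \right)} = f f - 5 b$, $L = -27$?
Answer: $\frac{i \sqrt{828265}}{5} \approx 182.02 i$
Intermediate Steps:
$o{\left(f,b \right)} = f^{2} - 5 b$
$Q = - \frac{7938}{5}$ ($Q = \frac{\left(\left(-1\right)^{2} - 15\right) \left(-27\right) \left(-21\right)}{5} = \frac{\left(1 - 15\right) \left(-27\right) \left(-21\right)}{5} = \frac{\left(-14\right) \left(-27\right) \left(-21\right)}{5} = \frac{378 \left(-21\right)}{5} = \frac{1}{5} \left(-7938\right) = - \frac{7938}{5} \approx -1587.6$)
$\sqrt{Q - 31543} = \sqrt{- \frac{7938}{5} - 31543} = \sqrt{- \frac{165653}{5}} = \frac{i \sqrt{828265}}{5}$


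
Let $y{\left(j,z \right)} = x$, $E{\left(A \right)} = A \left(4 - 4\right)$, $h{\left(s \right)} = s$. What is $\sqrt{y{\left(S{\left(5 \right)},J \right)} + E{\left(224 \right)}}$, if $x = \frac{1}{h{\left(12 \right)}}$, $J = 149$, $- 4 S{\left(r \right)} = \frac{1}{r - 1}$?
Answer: $\frac{\sqrt{3}}{6} \approx 0.28868$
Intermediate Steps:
$S{\left(r \right)} = - \frac{1}{4 \left(-1 + r\right)}$ ($S{\left(r \right)} = - \frac{1}{4 \left(r - 1\right)} = - \frac{1}{4 \left(-1 + r\right)}$)
$x = \frac{1}{12} \approx 0.083333$
$E{\left(A \right)} = 0$ ($E{\left(A \right)} = A 0 = 0$)
$y{\left(j,z \right)} = \frac{1}{12}$
$\sqrt{y{\left(S{\left(5 \right)},J \right)} + E{\left(224 \right)}} = \sqrt{\frac{1}{12} + 0} = \sqrt{\frac{1}{12}} = \frac{\sqrt{3}}{6}$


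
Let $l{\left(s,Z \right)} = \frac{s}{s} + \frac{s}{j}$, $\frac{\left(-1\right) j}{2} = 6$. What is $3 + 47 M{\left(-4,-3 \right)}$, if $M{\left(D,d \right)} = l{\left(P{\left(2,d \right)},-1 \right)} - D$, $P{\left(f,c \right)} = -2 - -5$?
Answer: $\frac{905}{4} \approx 226.25$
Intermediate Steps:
$j = -12$ ($j = \left(-2\right) 6 = -12$)
$P{\left(f,c \right)} = 3$ ($P{\left(f,c \right)} = -2 + 5 = 3$)
$l{\left(s,Z \right)} = 1 - \frac{s}{12}$ ($l{\left(s,Z \right)} = \frac{s}{s} + \frac{s}{-12} = 1 + s \left(- \frac{1}{12}\right) = 1 - \frac{s}{12}$)
$M{\left(D,d \right)} = \frac{3}{4} - D$ ($M{\left(D,d \right)} = \left(1 - \frac{1}{4}\right) - D = \frac{3}{4} - D$)
$3 + 47 M{\left(-4,-3 \right)} = 3 + 47 \left(\frac{3}{4} - -4\right) = 3 + 47 \left(\frac{3}{4} + 4\right) = 3 + 47 \cdot \frac{19}{4} = 3 + \frac{893}{4} = \frac{905}{4}$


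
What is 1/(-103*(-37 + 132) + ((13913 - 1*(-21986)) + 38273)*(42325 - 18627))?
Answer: 1/1757718271 ≈ 5.6892e-10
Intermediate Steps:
1/(-103*(-37 + 132) + ((13913 - 1*(-21986)) + 38273)*(42325 - 18627)) = 1/(-103*95 + ((13913 + 21986) + 38273)*23698) = 1/(-9785 + (35899 + 38273)*23698) = 1/(-9785 + 74172*23698) = 1/(-9785 + 1757728056) = 1/1757718271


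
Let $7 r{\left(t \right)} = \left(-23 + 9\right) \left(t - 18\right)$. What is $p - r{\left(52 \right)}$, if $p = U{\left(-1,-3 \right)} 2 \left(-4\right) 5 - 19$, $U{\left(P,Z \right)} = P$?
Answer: $89$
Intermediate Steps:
$r{\left(t \right)} = 36 - 2 t$ ($r{\left(t \right)} = \frac{\left(-23 + 9\right) \left(t - 18\right)}{7} = \frac{\left(-14\right) \left(-18 + t\right)}{7} = \frac{252 - 14 t}{7} = 36 - 2 t$)
$p = 21$ ($p = - 2 \left(-4\right) 5 - 19 = - \left(-8\right) 5 - 19 = \left(-1\right) \left(-40\right) - 19 = 40 - 19 = 21$)
$p - r{\left(52 \right)} = 21 - \left(36 - 104\right) = 21 - -68 = 21 + 68 = 89$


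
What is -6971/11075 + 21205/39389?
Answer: -39735344/436233175 ≈ -0.091087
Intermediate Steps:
-6971/11075 + 21205/39389 = -39735344/436233175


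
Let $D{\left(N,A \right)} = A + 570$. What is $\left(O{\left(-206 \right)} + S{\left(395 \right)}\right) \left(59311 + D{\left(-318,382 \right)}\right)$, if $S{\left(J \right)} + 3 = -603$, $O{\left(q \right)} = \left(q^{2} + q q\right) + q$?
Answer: $5065707780$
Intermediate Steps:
$O{\left(q \right)} = q + 2 q^{2}$ ($O{\left(q \right)} = \left(q^{2} + q^{2}\right) + q = 2 q^{2} + q = q + 2 q^{2}$)
$D{\left(N,A \right)} = 570 + A$
$S{\left(J \right)} = -606$ ($S{\left(J \right)} = -3 - 603 = -606$)
$\left(O{\left(-206 \right)} + S{\left(395 \right)}\right) \left(59311 + D{\left(-318,382 \right)}\right) = \left(- 206 \left(1 + 2 \left(-206\right)\right) - 606\right) \left(59311 + \left(570 + 382\right)\right) = \left(- 206 \left(1 - 412\right) - 606\right) \left(59311 + 952\right) = \left(\left(-206\right) \left(-411\right) - 606\right) 60263 = \left(84666 - 606\right) 60263 = 84060 \cdot 60263 = 5065707780$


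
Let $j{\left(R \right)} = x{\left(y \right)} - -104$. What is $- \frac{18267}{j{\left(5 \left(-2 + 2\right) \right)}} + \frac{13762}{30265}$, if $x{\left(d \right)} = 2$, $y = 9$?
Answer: $- \frac{551391983}{3208090} \approx -171.88$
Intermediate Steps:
$j{\left(R \right)} = 106$ ($j{\left(R \right)} = 2 - -104 = 2 + 104 = 106$)
$- \frac{18267}{j{\left(5 \left(-2 + 2\right) \right)}} + \frac{13762}{30265} = - \frac{18267}{106} + \frac{13762}{30265} = - \frac{551391983}{3208090}$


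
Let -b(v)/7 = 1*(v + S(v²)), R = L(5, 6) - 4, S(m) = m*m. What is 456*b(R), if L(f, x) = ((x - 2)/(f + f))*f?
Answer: -44688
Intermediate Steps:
S(m) = m²
L(f, x) = -1 + x/2 (L(f, x) = ((-2 + x)/((2*f)))*f = ((-2 + x)*(1/(2*f)))*f = ((-2 + x)/(2*f))*f = -1 + x/2)
R = -2 (R = (-1 + (½)*6) - 4 = (-1 + 3) - 4 = 2 - 4 = -2)
b(v) = -7*v - 7*v⁴ (b(v) = -7*(v + (v²)²) = -7*(v + v⁴) = -7*v - 7*v⁴)
456*b(R) = 456*(7*(-2)*(-1 - 1*(-2)³)) = 456*(7*(-2)*(-1 - 1*(-8))) = 456*(7*(-2)*(-1 + 8)) = 456*(7*(-2)*7) = 456*(-98) = -44688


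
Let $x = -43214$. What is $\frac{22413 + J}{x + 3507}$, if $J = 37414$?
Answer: $- \frac{59827}{39707} \approx -1.5067$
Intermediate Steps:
$\frac{22413 + J}{x + 3507} = \frac{22413 + 37414}{-43214 + 3507} = \frac{59827}{-39707} = 59827 \left(- \frac{1}{39707}\right) = - \frac{59827}{39707}$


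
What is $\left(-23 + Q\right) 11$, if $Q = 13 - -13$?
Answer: $33$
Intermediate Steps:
$Q = 26$ ($Q = 13 + 13 = 26$)
$\left(-23 + Q\right) 11 = \left(-23 + 26\right) 11 = 3 \cdot 11 = 33$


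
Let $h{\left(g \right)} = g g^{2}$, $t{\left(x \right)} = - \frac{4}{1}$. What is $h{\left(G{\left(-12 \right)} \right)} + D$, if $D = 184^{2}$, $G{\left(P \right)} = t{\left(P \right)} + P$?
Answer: $29760$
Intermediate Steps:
$t{\left(x \right)} = -4$ ($t{\left(x \right)} = \left(-4\right) 1 = -4$)
$G{\left(P \right)} = -4 + P$
$D = 33856$
$h{\left(g \right)} = g^{3}$
$h{\left(G{\left(-12 \right)} \right)} + D = \left(-4 - 12\right)^{3} + 33856 = \left(-16\right)^{3} + 33856 = -4096 + 33856 = 29760$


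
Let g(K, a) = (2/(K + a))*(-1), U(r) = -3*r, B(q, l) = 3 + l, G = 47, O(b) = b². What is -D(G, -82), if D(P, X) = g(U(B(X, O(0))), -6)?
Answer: -2/15 ≈ -0.13333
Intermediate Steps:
g(K, a) = -2/(K + a)
D(P, X) = 2/15 (D(P, X) = -2/(-3*(3 + 0²) - 6) = -2/(-3*(3 + 0) - 6) = -2/(-3*3 - 6) = -2/(-9 - 6) = -2/(-15) = -2*(-1/15) = 2/15)
-D(G, -82) = -1*2/15 = -2/15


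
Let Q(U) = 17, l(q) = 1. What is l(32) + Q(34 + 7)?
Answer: 18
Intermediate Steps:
l(32) + Q(34 + 7) = 1 + 17 = 18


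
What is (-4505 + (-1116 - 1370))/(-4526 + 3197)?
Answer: 6991/1329 ≈ 5.2603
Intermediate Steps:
(-4505 + (-1116 - 1370))/(-4526 + 3197) = (-4505 - 2486)/(-1329) = -6991*(-1/1329) = 6991/1329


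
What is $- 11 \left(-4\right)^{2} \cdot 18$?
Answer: $-3168$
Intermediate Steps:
$- 11 \left(-4\right)^{2} \cdot 18 = \left(-11\right) 16 \cdot 18 = \left(-176\right) 18 = -3168$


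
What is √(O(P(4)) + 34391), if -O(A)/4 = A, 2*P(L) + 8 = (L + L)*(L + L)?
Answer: √34279 ≈ 185.15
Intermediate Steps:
P(L) = -4 + 2*L² (P(L) = -4 + ((L + L)*(L + L))/2 = -4 + ((2*L)*(2*L))/2 = -4 + (4*L²)/2 = -4 + 2*L²)
O(A) = -4*A
√(O(P(4)) + 34391) = √(-4*(-4 + 2*4²) + 34391) = √(-4*(-4 + 2*16) + 34391) = √(-4*(-4 + 32) + 34391) = √(-4*28 + 34391) = √(-112 + 34391) = √34279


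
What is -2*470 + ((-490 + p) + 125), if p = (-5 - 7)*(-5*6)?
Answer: -945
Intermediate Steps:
p = 360 (p = -12*(-30) = 360)
-2*470 + ((-490 + p) + 125) = -2*470 + ((-490 + 360) + 125) = -940 + (-130 + 125) = -940 - 5 = -945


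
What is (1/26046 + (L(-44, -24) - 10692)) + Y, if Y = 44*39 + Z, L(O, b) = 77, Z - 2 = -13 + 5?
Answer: -231939629/26046 ≈ -8905.0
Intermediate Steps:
Z = -6 (Z = 2 + (-13 + 5) = 2 - 8 = -6)
Y = 1710 (Y = 44*39 - 6 = 1716 - 6 = 1710)
(1/26046 + (L(-44, -24) - 10692)) + Y = (1/26046 + (77 - 10692)) + 1710 = (1/26046 - 10615) + 1710 = -276478289/26046 + 1710 = -231939629/26046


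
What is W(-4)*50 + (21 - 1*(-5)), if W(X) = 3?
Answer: 176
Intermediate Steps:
W(-4)*50 + (21 - 1*(-5)) = 3*50 + (21 - 1*(-5)) = 150 + (21 + 5) = 150 + 26 = 176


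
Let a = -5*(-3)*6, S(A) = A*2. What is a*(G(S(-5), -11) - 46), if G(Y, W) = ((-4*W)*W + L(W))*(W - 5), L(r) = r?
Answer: 708660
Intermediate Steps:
S(A) = 2*A
a = 90 (a = 15*6 = 90)
G(Y, W) = (-5 + W)*(W - 4*W²) (G(Y, W) = ((-4*W)*W + W)*(W - 5) = (-4*W² + W)*(-5 + W) = (W - 4*W²)*(-5 + W) = (-5 + W)*(W - 4*W²))
a*(G(S(-5), -11) - 46) = 90*(-11*(-5 - 4*(-11)² + 21*(-11)) - 46) = 90*(-11*(-5 - 4*121 - 231) - 46) = 90*(-11*(-5 - 484 - 231) - 46) = 90*(-11*(-720) - 46) = 90*(7920 - 46) = 90*7874 = 708660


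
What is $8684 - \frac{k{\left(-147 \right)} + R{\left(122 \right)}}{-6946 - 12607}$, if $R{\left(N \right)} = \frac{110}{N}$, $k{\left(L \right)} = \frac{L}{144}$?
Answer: $\frac{497169281507}{57251184} \approx 8684.0$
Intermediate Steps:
$k{\left(L \right)} = \frac{L}{144}$ ($k{\left(L \right)} = L \frac{1}{144} = \frac{L}{144}$)
$8684 - \frac{k{\left(-147 \right)} + R{\left(122 \right)}}{-6946 - 12607} = 8684 - \frac{\frac{1}{144} \left(-147\right) + \frac{110}{122}}{-6946 - 12607} = 8684 - \frac{- \frac{49}{48} + 110 \cdot \frac{1}{122}}{-19553} = 8684 - \left(- \frac{49}{48} + \frac{55}{61}\right) \left(- \frac{1}{19553}\right) = 8684 - \left(- \frac{349}{2928}\right) \left(- \frac{1}{19553}\right) = 8684 - \frac{349}{57251184} = \frac{497169281507}{57251184}$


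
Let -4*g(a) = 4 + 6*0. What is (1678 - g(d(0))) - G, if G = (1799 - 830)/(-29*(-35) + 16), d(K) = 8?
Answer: 1730080/1031 ≈ 1678.1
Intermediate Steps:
g(a) = -1 (g(a) = -(4 + 6*0)/4 = -(4 + 0)/4 = -¼*4 = -1)
G = 969/1031 (G = 969/(1015 + 16) = 969/1031 ≈ 0.93986)
(1678 - g(d(0))) - G = (1678 - 1*(-1)) - 1*969/1031 = (1678 + 1) - 969/1031 = 1679 - 969/1031 = 1730080/1031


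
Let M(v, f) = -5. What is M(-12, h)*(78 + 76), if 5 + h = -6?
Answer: -770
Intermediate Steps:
h = -11 (h = -5 - 6 = -11)
M(-12, h)*(78 + 76) = -5*(78 + 76) = -5*154 = -770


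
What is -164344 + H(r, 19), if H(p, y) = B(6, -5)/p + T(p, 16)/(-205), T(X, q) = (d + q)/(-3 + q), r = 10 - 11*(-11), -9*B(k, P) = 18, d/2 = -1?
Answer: -57374962724/349115 ≈ -1.6434e+5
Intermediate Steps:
d = -2 (d = 2*(-1) = -2)
B(k, P) = -2 (B(k, P) = -⅑*18 = -2)
r = 131 (r = 10 + 121 = 131)
T(X, q) = (-2 + q)/(-3 + q)
H(p, y) = -14/2665 - 2/p (H(p, y) = -2/p + ((-2 + 16)/(-3 + 16))/(-205) = -2/p + (14/13)*(-1/205) = -2/p - 14/2665 = -14/2665 - 2/p)
-164344 + H(r, 19) = -164344 + (-14/2665 - 2/131) = -164344 - 7164/349115 = -57374962724/349115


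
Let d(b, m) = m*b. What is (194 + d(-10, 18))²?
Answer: 196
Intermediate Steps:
d(b, m) = b*m
(194 + d(-10, 18))² = (194 - 10*18)² = (194 - 180)² = 14² = 196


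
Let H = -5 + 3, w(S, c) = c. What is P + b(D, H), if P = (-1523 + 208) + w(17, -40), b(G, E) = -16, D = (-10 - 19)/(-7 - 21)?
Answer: -1371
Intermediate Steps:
H = -2
D = 29/28 (D = -29/(-28) = -29*(-1/28) = 29/28 ≈ 1.0357)
P = -1355 (P = (-1523 + 208) - 40 = -1315 - 40 = -1355)
P + b(D, H) = -1355 - 16 = -1371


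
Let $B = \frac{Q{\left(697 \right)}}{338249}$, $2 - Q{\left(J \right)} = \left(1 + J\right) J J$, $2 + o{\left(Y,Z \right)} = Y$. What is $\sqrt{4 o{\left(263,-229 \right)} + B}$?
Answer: $\frac{2 \sqrt{1187023642431}}{338249} \approx 6.442$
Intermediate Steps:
$o{\left(Y,Z \right)} = -2 + Y$
$Q{\left(J \right)} = 2 - J^{2} \left(1 + J\right)$ ($Q{\left(J \right)} = 2 - \left(1 + J\right) J J = 2 - \left(1 + J\right) J^{2} = 2 - J^{2} \left(1 + J\right)$)
$B = - \frac{339094680}{338249}$ ($B = \frac{2 - 697^{2} - 697^{3}}{338249} = \left(2 - 485809 - 338608873\right) \frac{1}{338249} = \left(-339094680\right) \frac{1}{338249} = - \frac{339094680}{338249} \approx -1002.5$)
$\sqrt{4 o{\left(263,-229 \right)} + B} = \sqrt{4 \left(-2 + 263\right) - \frac{339094680}{338249}} = \sqrt{4 \cdot 261 - \frac{339094680}{338249}} = \sqrt{1044 - \frac{339094680}{338249}} = \sqrt{\frac{14037276}{338249}} = \frac{2 \sqrt{1187023642431}}{338249}$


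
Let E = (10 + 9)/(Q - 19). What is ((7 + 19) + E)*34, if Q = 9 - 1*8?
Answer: 7633/9 ≈ 848.11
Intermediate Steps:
Q = 1 (Q = 9 - 8 = 1)
E = -19/18 (E = (10 + 9)/(1 - 19) = 19/(-18) = 19*(-1/18) = -19/18 ≈ -1.0556)
((7 + 19) + E)*34 = ((7 + 19) - 19/18)*34 = (26 - 19/18)*34 = (449/18)*34 = 7633/9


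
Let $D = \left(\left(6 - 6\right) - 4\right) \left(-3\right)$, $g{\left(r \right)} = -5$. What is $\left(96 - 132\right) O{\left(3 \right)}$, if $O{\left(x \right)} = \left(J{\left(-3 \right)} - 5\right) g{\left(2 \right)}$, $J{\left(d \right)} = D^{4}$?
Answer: $3731580$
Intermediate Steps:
$D = 12$ ($D = \left(\left(6 - 6\right) - 4\right) \left(-3\right) = \left(0 - 4\right) \left(-3\right) = \left(-4\right) \left(-3\right) = 12$)
$J{\left(d \right)} = 20736$ ($J{\left(d \right)} = 12^{4} = 20736$)
$O{\left(x \right)} = -103655$ ($O{\left(x \right)} = \left(20736 - 5\right) \left(-5\right) = 20731 \left(-5\right) = -103655$)
$\left(96 - 132\right) O{\left(3 \right)} = \left(96 - 132\right) \left(-103655\right) = \left(-36\right) \left(-103655\right) = 3731580$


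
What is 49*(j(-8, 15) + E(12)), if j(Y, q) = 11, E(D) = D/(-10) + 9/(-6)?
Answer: 4067/10 ≈ 406.70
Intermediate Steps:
E(D) = -3/2 - D/10 (E(D) = D*(-1/10) + 9*(-1/6) = -D/10 - 3/2 = -3/2 - D/10)
49*(j(-8, 15) + E(12)) = 49*(11 + (-3/2 - 1/10*12)) = 49*(11 + (-3/2 - 6/5)) = 49*(11 - 27/10) = 49*(83/10) = 4067/10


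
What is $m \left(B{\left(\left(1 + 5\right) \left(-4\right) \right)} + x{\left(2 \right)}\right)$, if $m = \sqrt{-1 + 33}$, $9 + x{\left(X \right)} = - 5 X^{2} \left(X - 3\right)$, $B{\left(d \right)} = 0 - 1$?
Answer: $40 \sqrt{2} \approx 56.569$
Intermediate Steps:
$B{\left(d \right)} = -1$ ($B{\left(d \right)} = 0 - 1 = -1$)
$x{\left(X \right)} = -9 - 5 X^{2} \left(-3 + X\right)$ ($x{\left(X \right)} = -9 + - 5 X^{2} \left(X - 3\right) = -9 + - 5 X^{2} \left(-3 + X\right) = -9 - 5 X^{2} \left(-3 + X\right)$)
$m = 4 \sqrt{2}$ ($m = \sqrt{32} = 4 \sqrt{2} \approx 5.6569$)
$m \left(B{\left(\left(1 + 5\right) \left(-4\right) \right)} + x{\left(2 \right)}\right) = 4 \sqrt{2} \left(-1 - \left(9 - 60 + 40\right)\right) = 4 \sqrt{2} \left(-1 - -11\right) = 4 \sqrt{2} \left(-1 + 11\right) = 4 \sqrt{2} \cdot 10 = 40 \sqrt{2}$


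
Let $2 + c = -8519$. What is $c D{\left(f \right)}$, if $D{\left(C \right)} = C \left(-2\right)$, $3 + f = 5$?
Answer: $34084$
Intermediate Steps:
$f = 2$ ($f = -3 + 5 = 2$)
$c = -8521$ ($c = -2 - 8519 = -8521$)
$D{\left(C \right)} = - 2 C$
$c D{\left(f \right)} = - 8521 \left(\left(-2\right) 2\right) = \left(-8521\right) \left(-4\right) = 34084$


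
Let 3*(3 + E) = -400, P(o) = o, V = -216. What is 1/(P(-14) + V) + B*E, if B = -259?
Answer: 24364127/690 ≈ 35310.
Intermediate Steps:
E = -409/3 (E = -3 + (⅓)*(-400) = -3 - 400/3 = -409/3 ≈ -136.33)
1/(P(-14) + V) + B*E = 1/(-14 - 216) - 259*(-409/3) = 1/(-230) + 105931/3 = -1/230 + 105931/3 = 24364127/690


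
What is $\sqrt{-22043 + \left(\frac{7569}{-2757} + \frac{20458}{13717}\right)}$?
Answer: $\frac{i \sqrt{3503036845620549094}}{12605923} \approx 148.47 i$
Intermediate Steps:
$\sqrt{-22043 + \left(\frac{7569}{-2757} + \frac{20458}{13717}\right)} = \sqrt{-22043 + \left(7569 \left(- \frac{1}{2757}\right) + 20458 \cdot \frac{1}{13717}\right)} = \sqrt{-22043 + \left(- \frac{2523}{919} + \frac{20458}{13717}\right)} = \sqrt{-22043 - \frac{15807089}{12605923}} = \sqrt{- \frac{277888167778}{12605923}} = \frac{i \sqrt{3503036845620549094}}{12605923}$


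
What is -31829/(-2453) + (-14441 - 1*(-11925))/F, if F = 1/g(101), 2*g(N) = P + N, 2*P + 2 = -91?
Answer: -168148304/2453 ≈ -68548.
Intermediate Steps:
P = -93/2 (P = -1 + (1/2)*(-91) = -1 - 91/2 = -93/2 ≈ -46.500)
g(N) = -93/4 + N/2 (g(N) = (-93/2 + N)/2 = -93/4 + N/2)
F = 4/109 (F = 1/(-93/4 + (1/2)*101) = 1/(-93/4 + 101/2) = 1/(109/4) = 4/109 ≈ 0.036697)
-31829/(-2453) + (-14441 - 1*(-11925))/F = -31829/(-2453) + (-14441 - 1*(-11925))/(4/109) = -31829*(-1/2453) + (-14441 + 11925)*(109/4) = 31829/2453 - 2516*109/4 = 31829/2453 - 68561 = -168148304/2453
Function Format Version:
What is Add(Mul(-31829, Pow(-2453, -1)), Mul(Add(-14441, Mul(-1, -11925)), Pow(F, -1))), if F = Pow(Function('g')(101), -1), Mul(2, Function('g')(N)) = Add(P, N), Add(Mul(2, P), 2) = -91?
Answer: Rational(-168148304, 2453) ≈ -68548.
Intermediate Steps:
P = Rational(-93, 2) (P = Add(-1, Mul(Rational(1, 2), -91)) = Add(-1, Rational(-91, 2)) = Rational(-93, 2) ≈ -46.500)
Function('g')(N) = Add(Rational(-93, 4), Mul(Rational(1, 2), N)) (Function('g')(N) = Mul(Rational(1, 2), Add(Rational(-93, 2), N)) = Add(Rational(-93, 4), Mul(Rational(1, 2), N)))
F = Rational(4, 109) (F = Pow(Add(Rational(-93, 4), Mul(Rational(1, 2), 101)), -1) = Pow(Add(Rational(-93, 4), Rational(101, 2)), -1) = Pow(Rational(109, 4), -1) = Rational(4, 109) ≈ 0.036697)
Add(Mul(-31829, Pow(-2453, -1)), Mul(Add(-14441, Mul(-1, -11925)), Pow(F, -1))) = Add(Mul(-31829, Pow(-2453, -1)), Mul(Add(-14441, Mul(-1, -11925)), Pow(Rational(4, 109), -1))) = Add(Mul(-31829, Rational(-1, 2453)), Mul(Add(-14441, 11925), Rational(109, 4))) = Add(Rational(31829, 2453), Mul(-2516, Rational(109, 4))) = Add(Rational(31829, 2453), -68561) = Rational(-168148304, 2453)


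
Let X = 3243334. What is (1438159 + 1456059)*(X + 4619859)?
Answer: 22757794718074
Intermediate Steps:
(1438159 + 1456059)*(X + 4619859) = (1438159 + 1456059)*(3243334 + 4619859) = 2894218*7863193 = 22757794718074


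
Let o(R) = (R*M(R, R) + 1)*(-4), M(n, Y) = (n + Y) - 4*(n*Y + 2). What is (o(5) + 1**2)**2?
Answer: 3829849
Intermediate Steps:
M(n, Y) = -8 + Y + n - 4*Y*n (M(n, Y) = (Y + n) - 4*(Y*n + 2) = (Y + n) - 4*(2 + Y*n) = (Y + n) + (-8 - 4*Y*n) = -8 + Y + n - 4*Y*n)
o(R) = -4 - 4*R*(-8 - 4*R**2 + 2*R) (o(R) = (R*(-8 + R + R - 4*R*R) + 1)*(-4) = (R*(-8 + R + R - 4*R**2) + 1)*(-4) = (R*(-8 - 4*R**2 + 2*R) + 1)*(-4) = (1 + R*(-8 - 4*R**2 + 2*R))*(-4) = -4 - 4*R*(-8 - 4*R**2 + 2*R))
(o(5) + 1**2)**2 = ((-4 - 8*5**2 + 16*5**3 + 32*5) + 1**2)**2 = ((-4 - 8*25 + 16*125 + 160) + 1)**2 = ((-4 - 200 + 2000 + 160) + 1)**2 = (1956 + 1)**2 = 1957**2 = 3829849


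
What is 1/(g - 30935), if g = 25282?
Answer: -1/5653 ≈ -0.00017690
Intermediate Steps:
1/(g - 30935) = 1/(25282 - 30935) = 1/(-5653) = -1/5653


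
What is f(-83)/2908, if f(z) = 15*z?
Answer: -1245/2908 ≈ -0.42813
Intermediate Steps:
f(-83)/2908 = (15*(-83))/2908 = -1245*1/2908 = -1245/2908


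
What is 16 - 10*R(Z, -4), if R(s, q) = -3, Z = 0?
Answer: 46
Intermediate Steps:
16 - 10*R(Z, -4) = 16 - 10*(-3) = 16 + 30 = 46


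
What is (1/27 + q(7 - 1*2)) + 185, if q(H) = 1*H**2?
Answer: 5671/27 ≈ 210.04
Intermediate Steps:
q(H) = H**2
(1/27 + q(7 - 1*2)) + 185 = (1/27 + (7 - 1*2)**2) + 185 = (1/27 + (7 - 2)**2) + 185 = (1/27 + 5**2) + 185 = (1/27 + 25) + 185 = 676/27 + 185 = 5671/27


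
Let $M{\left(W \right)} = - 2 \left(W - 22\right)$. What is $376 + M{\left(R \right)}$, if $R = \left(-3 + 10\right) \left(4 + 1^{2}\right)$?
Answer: $350$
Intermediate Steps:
$R = 35$ ($R = 7 \left(4 + 1\right) = 7 \cdot 5 = 35$)
$M{\left(W \right)} = 44 - 2 W$ ($M{\left(W \right)} = - 2 \left(-22 + W\right) = 44 - 2 W$)
$376 + M{\left(R \right)} = 376 + \left(44 - 70\right) = 376 - 26 = 350$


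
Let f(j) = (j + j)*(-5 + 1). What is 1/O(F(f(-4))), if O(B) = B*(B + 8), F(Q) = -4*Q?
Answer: 1/15360 ≈ 6.5104e-5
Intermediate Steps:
f(j) = -8*j (f(j) = (2*j)*(-4) = -8*j)
O(B) = B*(8 + B)
1/O(F(f(-4))) = 1/((-(-32)*(-4))*(8 - (-32)*(-4))) = 1/((-4*32)*(8 - 4*32)) = 1/(-128*(8 - 128)) = 1/(-128*(-120)) = 1/15360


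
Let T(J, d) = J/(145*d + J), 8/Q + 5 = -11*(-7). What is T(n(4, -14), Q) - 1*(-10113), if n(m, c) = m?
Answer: 1830489/181 ≈ 10113.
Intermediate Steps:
Q = 1/9 (Q = 8/(-5 - 11*(-7)) = 8/(-5 + 77) = 8/72 = 8*(1/72) = 1/9 ≈ 0.11111)
T(J, d) = J/(J + 145*d)
T(n(4, -14), Q) - 1*(-10113) = 4/(4 + 145*(1/9)) - 1*(-10113) = 4/(4 + 145/9) + 10113 = 4/(181/9) + 10113 = 4*(9/181) + 10113 = 36/181 + 10113 = 1830489/181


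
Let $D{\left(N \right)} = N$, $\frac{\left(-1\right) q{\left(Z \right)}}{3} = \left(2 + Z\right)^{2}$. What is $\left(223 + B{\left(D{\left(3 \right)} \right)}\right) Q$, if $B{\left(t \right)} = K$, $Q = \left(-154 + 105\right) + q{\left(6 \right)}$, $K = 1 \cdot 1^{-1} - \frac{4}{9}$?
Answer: $- \frac{484892}{9} \approx -53877.0$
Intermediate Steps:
$q{\left(Z \right)} = - 3 \left(2 + Z\right)^{2}$
$K = \frac{5}{9}$ ($K = 1 \cdot 1 - \frac{4}{9} = 1 - \frac{4}{9} = \frac{5}{9} \approx 0.55556$)
$Q = -241$ ($Q = \left(-154 + 105\right) - 3 \left(2 + 6\right)^{2} = -49 - 3 \cdot 8^{2} = -49 - 192 = -241$)
$B{\left(t \right)} = \frac{5}{9}$
$\left(223 + B{\left(D{\left(3 \right)} \right)}\right) Q = \left(223 + \frac{5}{9}\right) \left(-241\right) = \frac{2012}{9} \left(-241\right) = - \frac{484892}{9}$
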